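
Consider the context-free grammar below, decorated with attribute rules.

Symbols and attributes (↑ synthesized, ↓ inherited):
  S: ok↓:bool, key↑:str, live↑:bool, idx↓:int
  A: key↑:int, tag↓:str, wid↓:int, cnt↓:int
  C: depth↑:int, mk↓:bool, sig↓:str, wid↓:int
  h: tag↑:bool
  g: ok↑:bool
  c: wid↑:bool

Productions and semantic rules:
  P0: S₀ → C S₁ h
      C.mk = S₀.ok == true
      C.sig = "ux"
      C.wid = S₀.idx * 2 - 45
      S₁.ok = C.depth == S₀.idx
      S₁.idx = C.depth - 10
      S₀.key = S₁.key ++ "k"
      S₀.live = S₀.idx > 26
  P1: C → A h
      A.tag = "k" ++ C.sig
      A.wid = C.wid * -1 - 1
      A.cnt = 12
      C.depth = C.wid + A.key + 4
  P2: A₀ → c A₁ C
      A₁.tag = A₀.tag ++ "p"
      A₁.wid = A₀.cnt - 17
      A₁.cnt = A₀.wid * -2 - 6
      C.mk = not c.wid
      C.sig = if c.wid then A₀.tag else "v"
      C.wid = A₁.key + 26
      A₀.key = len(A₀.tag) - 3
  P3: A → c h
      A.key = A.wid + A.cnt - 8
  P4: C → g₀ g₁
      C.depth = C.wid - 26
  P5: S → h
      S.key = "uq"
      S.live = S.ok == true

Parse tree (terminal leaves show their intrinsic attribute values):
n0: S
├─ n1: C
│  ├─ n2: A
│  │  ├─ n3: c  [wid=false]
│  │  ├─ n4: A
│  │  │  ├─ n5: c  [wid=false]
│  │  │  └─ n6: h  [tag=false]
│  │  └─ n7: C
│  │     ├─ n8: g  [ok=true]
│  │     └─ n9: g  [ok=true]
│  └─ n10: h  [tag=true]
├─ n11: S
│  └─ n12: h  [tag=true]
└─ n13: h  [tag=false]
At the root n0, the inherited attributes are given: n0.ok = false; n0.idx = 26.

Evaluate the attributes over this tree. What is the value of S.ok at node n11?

1. n0.ok = false  [given at root]
2. n0.idx = 26  [given at root]
3. n1.mk = false  [S₀.ok == true]
4. n1.sig = "ux"  ["ux"]
5. n1.wid = 7  [S₀.idx * 2 - 45]
6. n2.tag = "kux"  ["k" ++ C.sig]
7. n2.wid = -8  [C.wid * -1 - 1]
8. n2.cnt = 12  [12]
9. n3.wid = false  [terminal]
10. n4.tag = "kuxp"  [A₀.tag ++ "p"]
11. n4.wid = -5  [A₀.cnt - 17]
12. n4.cnt = 10  [A₀.wid * -2 - 6]
13. n5.wid = false  [terminal]
14. n6.tag = false  [terminal]
15. n4.key = -3  [A.wid + A.cnt - 8]
16. n7.mk = true  [not c.wid]
17. n7.sig = "v"  [if c.wid then A₀.tag else "v"]
18. n7.wid = 23  [A₁.key + 26]
19. n8.ok = true  [terminal]
20. n9.ok = true  [terminal]
21. n7.depth = -3  [C.wid - 26]
22. n2.key = 0  [len(A₀.tag) - 3]
23. n10.tag = true  [terminal]
24. n1.depth = 11  [C.wid + A.key + 4]
25. n11.ok = false  [C.depth == S₀.idx]
26. n11.idx = 1  [C.depth - 10]
27. n12.tag = true  [terminal]
28. n11.key = "uq"  ["uq"]
29. n11.live = false  [S.ok == true]
30. n13.tag = false  [terminal]
31. n0.key = "uqk"  [S₁.key ++ "k"]
32. n0.live = false  [S₀.idx > 26]

false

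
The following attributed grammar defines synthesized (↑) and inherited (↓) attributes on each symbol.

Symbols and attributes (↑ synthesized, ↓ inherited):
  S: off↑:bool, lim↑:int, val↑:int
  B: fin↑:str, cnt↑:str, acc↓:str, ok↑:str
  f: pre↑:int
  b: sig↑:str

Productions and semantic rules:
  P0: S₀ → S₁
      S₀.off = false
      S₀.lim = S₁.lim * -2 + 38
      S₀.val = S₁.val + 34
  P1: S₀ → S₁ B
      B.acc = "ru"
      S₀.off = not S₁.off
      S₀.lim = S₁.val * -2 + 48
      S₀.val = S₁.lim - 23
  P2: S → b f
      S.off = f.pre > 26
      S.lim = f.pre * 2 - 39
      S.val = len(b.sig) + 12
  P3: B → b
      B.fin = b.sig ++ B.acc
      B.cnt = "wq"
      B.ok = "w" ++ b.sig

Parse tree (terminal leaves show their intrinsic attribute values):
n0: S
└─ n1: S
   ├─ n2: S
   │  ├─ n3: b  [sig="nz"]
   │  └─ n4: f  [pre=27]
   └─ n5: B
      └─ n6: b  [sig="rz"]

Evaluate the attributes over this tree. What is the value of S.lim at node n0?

-2

1. n3.sig = "nz"  [terminal]
2. n4.pre = 27  [terminal]
3. n2.off = true  [f.pre > 26]
4. n2.lim = 15  [f.pre * 2 - 39]
5. n2.val = 14  [len(b.sig) + 12]
6. n5.acc = "ru"  ["ru"]
7. n6.sig = "rz"  [terminal]
8. n5.fin = "rzru"  [b.sig ++ B.acc]
9. n5.cnt = "wq"  ["wq"]
10. n5.ok = "wrz"  ["w" ++ b.sig]
11. n1.off = false  [not S₁.off]
12. n1.lim = 20  [S₁.val * -2 + 48]
13. n1.val = -8  [S₁.lim - 23]
14. n0.off = false  [false]
15. n0.lim = -2  [S₁.lim * -2 + 38]
16. n0.val = 26  [S₁.val + 34]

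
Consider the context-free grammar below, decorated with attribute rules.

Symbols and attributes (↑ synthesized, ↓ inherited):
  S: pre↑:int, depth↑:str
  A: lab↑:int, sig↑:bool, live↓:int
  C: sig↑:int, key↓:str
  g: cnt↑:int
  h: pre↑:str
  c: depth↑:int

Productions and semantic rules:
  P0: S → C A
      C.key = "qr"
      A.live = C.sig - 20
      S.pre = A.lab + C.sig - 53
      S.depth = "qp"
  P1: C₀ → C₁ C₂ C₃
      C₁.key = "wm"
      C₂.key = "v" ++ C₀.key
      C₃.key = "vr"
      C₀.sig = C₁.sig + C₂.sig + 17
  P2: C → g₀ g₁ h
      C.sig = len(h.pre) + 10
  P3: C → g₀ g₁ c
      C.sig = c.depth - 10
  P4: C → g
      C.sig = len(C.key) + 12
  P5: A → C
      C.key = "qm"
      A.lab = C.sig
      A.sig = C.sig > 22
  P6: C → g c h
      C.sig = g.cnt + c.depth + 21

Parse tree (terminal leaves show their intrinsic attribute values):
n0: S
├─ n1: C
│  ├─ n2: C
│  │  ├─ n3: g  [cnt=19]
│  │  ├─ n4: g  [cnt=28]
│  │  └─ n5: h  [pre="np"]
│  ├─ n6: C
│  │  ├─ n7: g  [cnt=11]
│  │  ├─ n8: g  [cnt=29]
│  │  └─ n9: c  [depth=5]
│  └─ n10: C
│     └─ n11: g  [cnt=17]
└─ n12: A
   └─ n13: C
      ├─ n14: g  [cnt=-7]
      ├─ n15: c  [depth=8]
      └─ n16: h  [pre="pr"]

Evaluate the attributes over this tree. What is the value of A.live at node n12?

1. n1.key = "qr"  ["qr"]
2. n2.key = "wm"  ["wm"]
3. n3.cnt = 19  [terminal]
4. n4.cnt = 28  [terminal]
5. n5.pre = "np"  [terminal]
6. n2.sig = 12  [len(h.pre) + 10]
7. n6.key = "vqr"  ["v" ++ C₀.key]
8. n7.cnt = 11  [terminal]
9. n8.cnt = 29  [terminal]
10. n9.depth = 5  [terminal]
11. n6.sig = -5  [c.depth - 10]
12. n10.key = "vr"  ["vr"]
13. n11.cnt = 17  [terminal]
14. n10.sig = 14  [len(C.key) + 12]
15. n1.sig = 24  [C₁.sig + C₂.sig + 17]
16. n12.live = 4  [C.sig - 20]
17. n13.key = "qm"  ["qm"]
18. n14.cnt = -7  [terminal]
19. n15.depth = 8  [terminal]
20. n16.pre = "pr"  [terminal]
21. n13.sig = 22  [g.cnt + c.depth + 21]
22. n12.lab = 22  [C.sig]
23. n12.sig = false  [C.sig > 22]
24. n0.pre = -7  [A.lab + C.sig - 53]
25. n0.depth = "qp"  ["qp"]

4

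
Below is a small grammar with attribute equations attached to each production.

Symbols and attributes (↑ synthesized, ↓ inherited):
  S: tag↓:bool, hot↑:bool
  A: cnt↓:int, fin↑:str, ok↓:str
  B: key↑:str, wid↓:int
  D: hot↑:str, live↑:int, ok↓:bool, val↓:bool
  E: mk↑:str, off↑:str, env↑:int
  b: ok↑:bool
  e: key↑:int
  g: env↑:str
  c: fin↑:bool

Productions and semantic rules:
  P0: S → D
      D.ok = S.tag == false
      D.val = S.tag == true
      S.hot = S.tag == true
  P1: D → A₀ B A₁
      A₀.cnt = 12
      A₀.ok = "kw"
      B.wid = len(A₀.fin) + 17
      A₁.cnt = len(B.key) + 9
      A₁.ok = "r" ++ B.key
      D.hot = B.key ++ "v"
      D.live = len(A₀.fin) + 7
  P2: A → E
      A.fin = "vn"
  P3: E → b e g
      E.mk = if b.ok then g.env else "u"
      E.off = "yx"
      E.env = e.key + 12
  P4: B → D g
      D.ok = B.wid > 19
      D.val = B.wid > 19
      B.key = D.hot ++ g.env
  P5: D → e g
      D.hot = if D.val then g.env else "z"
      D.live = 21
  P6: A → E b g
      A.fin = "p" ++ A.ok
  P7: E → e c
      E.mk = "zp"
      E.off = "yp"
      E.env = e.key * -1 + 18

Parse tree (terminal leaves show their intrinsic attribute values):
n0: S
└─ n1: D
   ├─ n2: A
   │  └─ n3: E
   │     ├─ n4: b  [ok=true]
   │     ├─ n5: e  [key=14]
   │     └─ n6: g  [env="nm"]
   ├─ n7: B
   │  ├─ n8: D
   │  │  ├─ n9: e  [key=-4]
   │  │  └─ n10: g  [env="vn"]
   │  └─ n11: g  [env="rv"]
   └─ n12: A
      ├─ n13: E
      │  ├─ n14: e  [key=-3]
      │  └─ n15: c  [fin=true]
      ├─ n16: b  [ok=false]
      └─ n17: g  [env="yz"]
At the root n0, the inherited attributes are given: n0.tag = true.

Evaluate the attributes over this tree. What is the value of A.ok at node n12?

1. n0.tag = true  [given at root]
2. n1.ok = false  [S.tag == false]
3. n1.val = true  [S.tag == true]
4. n2.cnt = 12  [12]
5. n2.ok = "kw"  ["kw"]
6. n4.ok = true  [terminal]
7. n5.key = 14  [terminal]
8. n6.env = "nm"  [terminal]
9. n3.mk = "nm"  [if b.ok then g.env else "u"]
10. n3.off = "yx"  ["yx"]
11. n3.env = 26  [e.key + 12]
12. n2.fin = "vn"  ["vn"]
13. n7.wid = 19  [len(A₀.fin) + 17]
14. n8.ok = false  [B.wid > 19]
15. n8.val = false  [B.wid > 19]
16. n9.key = -4  [terminal]
17. n10.env = "vn"  [terminal]
18. n8.hot = "z"  [if D.val then g.env else "z"]
19. n8.live = 21  [21]
20. n11.env = "rv"  [terminal]
21. n7.key = "zrv"  [D.hot ++ g.env]
22. n12.cnt = 12  [len(B.key) + 9]
23. n12.ok = "rzrv"  ["r" ++ B.key]
24. n14.key = -3  [terminal]
25. n15.fin = true  [terminal]
26. n13.mk = "zp"  ["zp"]
27. n13.off = "yp"  ["yp"]
28. n13.env = 21  [e.key * -1 + 18]
29. n16.ok = false  [terminal]
30. n17.env = "yz"  [terminal]
31. n12.fin = "przrv"  ["p" ++ A.ok]
32. n1.hot = "zrvv"  [B.key ++ "v"]
33. n1.live = 9  [len(A₀.fin) + 7]
34. n0.hot = true  [S.tag == true]

"rzrv"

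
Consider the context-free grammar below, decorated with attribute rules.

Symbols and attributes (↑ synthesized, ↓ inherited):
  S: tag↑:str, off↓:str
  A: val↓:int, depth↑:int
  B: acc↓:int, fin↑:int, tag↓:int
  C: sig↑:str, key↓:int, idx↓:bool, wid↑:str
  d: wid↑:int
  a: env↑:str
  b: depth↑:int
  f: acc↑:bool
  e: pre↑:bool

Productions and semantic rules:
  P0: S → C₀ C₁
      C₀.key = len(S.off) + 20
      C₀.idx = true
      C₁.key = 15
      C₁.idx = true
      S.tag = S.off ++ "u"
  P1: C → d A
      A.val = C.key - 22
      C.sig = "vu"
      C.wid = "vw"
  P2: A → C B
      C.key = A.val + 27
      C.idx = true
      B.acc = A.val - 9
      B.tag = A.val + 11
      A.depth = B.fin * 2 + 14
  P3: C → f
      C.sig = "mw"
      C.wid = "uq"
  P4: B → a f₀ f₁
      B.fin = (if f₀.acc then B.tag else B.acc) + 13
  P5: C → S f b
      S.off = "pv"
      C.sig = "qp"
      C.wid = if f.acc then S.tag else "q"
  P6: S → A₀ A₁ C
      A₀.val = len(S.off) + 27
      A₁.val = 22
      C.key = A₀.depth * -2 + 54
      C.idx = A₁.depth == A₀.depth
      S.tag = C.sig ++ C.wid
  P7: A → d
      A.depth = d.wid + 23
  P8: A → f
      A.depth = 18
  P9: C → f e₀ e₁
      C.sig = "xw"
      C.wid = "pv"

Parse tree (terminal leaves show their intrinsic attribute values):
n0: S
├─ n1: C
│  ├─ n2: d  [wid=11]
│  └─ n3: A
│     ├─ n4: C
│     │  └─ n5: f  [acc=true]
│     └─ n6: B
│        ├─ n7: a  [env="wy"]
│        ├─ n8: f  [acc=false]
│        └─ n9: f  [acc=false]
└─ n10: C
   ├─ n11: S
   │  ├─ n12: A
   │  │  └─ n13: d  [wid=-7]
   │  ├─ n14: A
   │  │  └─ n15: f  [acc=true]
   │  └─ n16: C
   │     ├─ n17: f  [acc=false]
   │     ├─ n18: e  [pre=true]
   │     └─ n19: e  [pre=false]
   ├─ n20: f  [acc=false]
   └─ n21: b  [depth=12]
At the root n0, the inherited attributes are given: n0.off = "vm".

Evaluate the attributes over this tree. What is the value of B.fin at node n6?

4

1. n0.off = "vm"  [given at root]
2. n1.key = 22  [len(S.off) + 20]
3. n1.idx = true  [true]
4. n2.wid = 11  [terminal]
5. n3.val = 0  [C.key - 22]
6. n4.key = 27  [A.val + 27]
7. n4.idx = true  [true]
8. n5.acc = true  [terminal]
9. n4.sig = "mw"  ["mw"]
10. n4.wid = "uq"  ["uq"]
11. n6.acc = -9  [A.val - 9]
12. n6.tag = 11  [A.val + 11]
13. n7.env = "wy"  [terminal]
14. n8.acc = false  [terminal]
15. n9.acc = false  [terminal]
16. n6.fin = 4  [(if f₀.acc then B.tag else B.acc) + 13]
17. n3.depth = 22  [B.fin * 2 + 14]
18. n1.sig = "vu"  ["vu"]
19. n1.wid = "vw"  ["vw"]
20. n10.key = 15  [15]
21. n10.idx = true  [true]
22. n11.off = "pv"  ["pv"]
23. n12.val = 29  [len(S.off) + 27]
24. n13.wid = -7  [terminal]
25. n12.depth = 16  [d.wid + 23]
26. n14.val = 22  [22]
27. n15.acc = true  [terminal]
28. n14.depth = 18  [18]
29. n16.key = 22  [A₀.depth * -2 + 54]
30. n16.idx = false  [A₁.depth == A₀.depth]
31. n17.acc = false  [terminal]
32. n18.pre = true  [terminal]
33. n19.pre = false  [terminal]
34. n16.sig = "xw"  ["xw"]
35. n16.wid = "pv"  ["pv"]
36. n11.tag = "xwpv"  [C.sig ++ C.wid]
37. n20.acc = false  [terminal]
38. n21.depth = 12  [terminal]
39. n10.sig = "qp"  ["qp"]
40. n10.wid = "q"  [if f.acc then S.tag else "q"]
41. n0.tag = "vmu"  [S.off ++ "u"]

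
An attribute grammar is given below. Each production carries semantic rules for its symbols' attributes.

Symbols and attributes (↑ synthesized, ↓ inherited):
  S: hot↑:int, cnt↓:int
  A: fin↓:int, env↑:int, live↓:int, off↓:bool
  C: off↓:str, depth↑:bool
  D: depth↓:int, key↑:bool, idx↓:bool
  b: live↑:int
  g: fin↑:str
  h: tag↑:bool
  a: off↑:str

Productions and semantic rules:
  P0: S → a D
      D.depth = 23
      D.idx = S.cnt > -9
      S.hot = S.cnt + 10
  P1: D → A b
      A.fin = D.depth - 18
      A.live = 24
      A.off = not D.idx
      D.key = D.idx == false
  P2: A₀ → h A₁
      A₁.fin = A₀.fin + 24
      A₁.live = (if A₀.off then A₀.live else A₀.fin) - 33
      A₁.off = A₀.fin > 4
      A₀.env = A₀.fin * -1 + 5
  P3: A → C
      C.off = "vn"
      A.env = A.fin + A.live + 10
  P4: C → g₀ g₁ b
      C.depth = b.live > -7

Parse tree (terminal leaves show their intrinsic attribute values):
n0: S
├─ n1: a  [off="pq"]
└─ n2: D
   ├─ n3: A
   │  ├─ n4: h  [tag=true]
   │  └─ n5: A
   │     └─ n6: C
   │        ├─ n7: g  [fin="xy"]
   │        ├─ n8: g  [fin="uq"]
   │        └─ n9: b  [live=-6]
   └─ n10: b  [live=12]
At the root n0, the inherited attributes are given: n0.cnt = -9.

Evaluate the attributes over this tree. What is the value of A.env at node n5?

30

1. n0.cnt = -9  [given at root]
2. n1.off = "pq"  [terminal]
3. n2.depth = 23  [23]
4. n2.idx = false  [S.cnt > -9]
5. n3.fin = 5  [D.depth - 18]
6. n3.live = 24  [24]
7. n3.off = true  [not D.idx]
8. n4.tag = true  [terminal]
9. n5.fin = 29  [A₀.fin + 24]
10. n5.live = -9  [(if A₀.off then A₀.live else A₀.fin) - 33]
11. n5.off = true  [A₀.fin > 4]
12. n6.off = "vn"  ["vn"]
13. n7.fin = "xy"  [terminal]
14. n8.fin = "uq"  [terminal]
15. n9.live = -6  [terminal]
16. n6.depth = true  [b.live > -7]
17. n5.env = 30  [A.fin + A.live + 10]
18. n3.env = 0  [A₀.fin * -1 + 5]
19. n10.live = 12  [terminal]
20. n2.key = true  [D.idx == false]
21. n0.hot = 1  [S.cnt + 10]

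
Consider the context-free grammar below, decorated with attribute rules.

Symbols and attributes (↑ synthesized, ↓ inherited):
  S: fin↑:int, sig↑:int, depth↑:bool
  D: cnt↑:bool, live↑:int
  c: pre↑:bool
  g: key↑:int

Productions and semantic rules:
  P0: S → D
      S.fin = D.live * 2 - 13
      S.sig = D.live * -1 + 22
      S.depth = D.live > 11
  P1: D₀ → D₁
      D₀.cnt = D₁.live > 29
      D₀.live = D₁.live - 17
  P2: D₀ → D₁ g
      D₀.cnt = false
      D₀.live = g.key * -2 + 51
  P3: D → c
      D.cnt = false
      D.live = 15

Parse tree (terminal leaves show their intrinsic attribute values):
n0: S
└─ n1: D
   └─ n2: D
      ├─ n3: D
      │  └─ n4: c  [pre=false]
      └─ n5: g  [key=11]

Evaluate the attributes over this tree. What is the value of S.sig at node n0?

10

1. n4.pre = false  [terminal]
2. n3.cnt = false  [false]
3. n3.live = 15  [15]
4. n5.key = 11  [terminal]
5. n2.cnt = false  [false]
6. n2.live = 29  [g.key * -2 + 51]
7. n1.cnt = false  [D₁.live > 29]
8. n1.live = 12  [D₁.live - 17]
9. n0.fin = 11  [D.live * 2 - 13]
10. n0.sig = 10  [D.live * -1 + 22]
11. n0.depth = true  [D.live > 11]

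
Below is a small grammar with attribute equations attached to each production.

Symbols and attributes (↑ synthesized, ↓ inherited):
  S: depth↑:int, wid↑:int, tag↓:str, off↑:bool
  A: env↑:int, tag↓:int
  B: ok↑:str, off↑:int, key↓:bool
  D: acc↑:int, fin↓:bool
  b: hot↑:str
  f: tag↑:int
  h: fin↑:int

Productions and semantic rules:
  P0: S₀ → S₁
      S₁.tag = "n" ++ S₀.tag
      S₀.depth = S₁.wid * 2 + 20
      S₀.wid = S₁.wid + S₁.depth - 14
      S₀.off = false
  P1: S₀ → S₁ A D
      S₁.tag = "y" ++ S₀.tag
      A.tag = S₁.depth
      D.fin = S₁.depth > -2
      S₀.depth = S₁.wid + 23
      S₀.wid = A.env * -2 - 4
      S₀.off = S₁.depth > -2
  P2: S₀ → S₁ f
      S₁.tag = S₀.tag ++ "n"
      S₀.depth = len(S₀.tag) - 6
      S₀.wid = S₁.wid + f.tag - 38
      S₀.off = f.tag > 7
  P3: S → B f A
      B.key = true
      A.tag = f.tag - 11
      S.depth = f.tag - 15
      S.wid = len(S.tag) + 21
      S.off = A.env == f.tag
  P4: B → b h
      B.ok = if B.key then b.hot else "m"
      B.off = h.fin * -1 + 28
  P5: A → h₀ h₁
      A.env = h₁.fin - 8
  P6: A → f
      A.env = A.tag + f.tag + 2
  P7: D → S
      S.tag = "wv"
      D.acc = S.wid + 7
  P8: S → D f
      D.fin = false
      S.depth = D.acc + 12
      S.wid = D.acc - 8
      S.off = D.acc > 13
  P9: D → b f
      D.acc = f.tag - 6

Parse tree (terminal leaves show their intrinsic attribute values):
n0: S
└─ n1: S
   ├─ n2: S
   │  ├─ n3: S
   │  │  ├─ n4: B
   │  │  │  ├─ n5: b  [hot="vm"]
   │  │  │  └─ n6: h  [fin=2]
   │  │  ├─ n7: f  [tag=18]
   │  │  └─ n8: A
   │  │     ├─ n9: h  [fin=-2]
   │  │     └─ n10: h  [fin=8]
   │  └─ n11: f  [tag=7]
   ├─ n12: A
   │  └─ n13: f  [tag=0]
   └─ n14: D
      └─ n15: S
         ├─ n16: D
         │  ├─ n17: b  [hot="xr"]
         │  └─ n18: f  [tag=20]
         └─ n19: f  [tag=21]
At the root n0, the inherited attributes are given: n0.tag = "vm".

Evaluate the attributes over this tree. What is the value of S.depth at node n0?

1. n0.tag = "vm"  [given at root]
2. n1.tag = "nvm"  ["n" ++ S₀.tag]
3. n2.tag = "ynvm"  ["y" ++ S₀.tag]
4. n3.tag = "ynvmn"  [S₀.tag ++ "n"]
5. n4.key = true  [true]
6. n5.hot = "vm"  [terminal]
7. n6.fin = 2  [terminal]
8. n4.ok = "vm"  [if B.key then b.hot else "m"]
9. n4.off = 26  [h.fin * -1 + 28]
10. n7.tag = 18  [terminal]
11. n8.tag = 7  [f.tag - 11]
12. n9.fin = -2  [terminal]
13. n10.fin = 8  [terminal]
14. n8.env = 0  [h₁.fin - 8]
15. n3.depth = 3  [f.tag - 15]
16. n3.wid = 26  [len(S.tag) + 21]
17. n3.off = false  [A.env == f.tag]
18. n11.tag = 7  [terminal]
19. n2.depth = -2  [len(S₀.tag) - 6]
20. n2.wid = -5  [S₁.wid + f.tag - 38]
21. n2.off = false  [f.tag > 7]
22. n12.tag = -2  [S₁.depth]
23. n13.tag = 0  [terminal]
24. n12.env = 0  [A.tag + f.tag + 2]
25. n14.fin = false  [S₁.depth > -2]
26. n15.tag = "wv"  ["wv"]
27. n16.fin = false  [false]
28. n17.hot = "xr"  [terminal]
29. n18.tag = 20  [terminal]
30. n16.acc = 14  [f.tag - 6]
31. n19.tag = 21  [terminal]
32. n15.depth = 26  [D.acc + 12]
33. n15.wid = 6  [D.acc - 8]
34. n15.off = true  [D.acc > 13]
35. n14.acc = 13  [S.wid + 7]
36. n1.depth = 18  [S₁.wid + 23]
37. n1.wid = -4  [A.env * -2 - 4]
38. n1.off = false  [S₁.depth > -2]
39. n0.depth = 12  [S₁.wid * 2 + 20]
40. n0.wid = 0  [S₁.wid + S₁.depth - 14]
41. n0.off = false  [false]

12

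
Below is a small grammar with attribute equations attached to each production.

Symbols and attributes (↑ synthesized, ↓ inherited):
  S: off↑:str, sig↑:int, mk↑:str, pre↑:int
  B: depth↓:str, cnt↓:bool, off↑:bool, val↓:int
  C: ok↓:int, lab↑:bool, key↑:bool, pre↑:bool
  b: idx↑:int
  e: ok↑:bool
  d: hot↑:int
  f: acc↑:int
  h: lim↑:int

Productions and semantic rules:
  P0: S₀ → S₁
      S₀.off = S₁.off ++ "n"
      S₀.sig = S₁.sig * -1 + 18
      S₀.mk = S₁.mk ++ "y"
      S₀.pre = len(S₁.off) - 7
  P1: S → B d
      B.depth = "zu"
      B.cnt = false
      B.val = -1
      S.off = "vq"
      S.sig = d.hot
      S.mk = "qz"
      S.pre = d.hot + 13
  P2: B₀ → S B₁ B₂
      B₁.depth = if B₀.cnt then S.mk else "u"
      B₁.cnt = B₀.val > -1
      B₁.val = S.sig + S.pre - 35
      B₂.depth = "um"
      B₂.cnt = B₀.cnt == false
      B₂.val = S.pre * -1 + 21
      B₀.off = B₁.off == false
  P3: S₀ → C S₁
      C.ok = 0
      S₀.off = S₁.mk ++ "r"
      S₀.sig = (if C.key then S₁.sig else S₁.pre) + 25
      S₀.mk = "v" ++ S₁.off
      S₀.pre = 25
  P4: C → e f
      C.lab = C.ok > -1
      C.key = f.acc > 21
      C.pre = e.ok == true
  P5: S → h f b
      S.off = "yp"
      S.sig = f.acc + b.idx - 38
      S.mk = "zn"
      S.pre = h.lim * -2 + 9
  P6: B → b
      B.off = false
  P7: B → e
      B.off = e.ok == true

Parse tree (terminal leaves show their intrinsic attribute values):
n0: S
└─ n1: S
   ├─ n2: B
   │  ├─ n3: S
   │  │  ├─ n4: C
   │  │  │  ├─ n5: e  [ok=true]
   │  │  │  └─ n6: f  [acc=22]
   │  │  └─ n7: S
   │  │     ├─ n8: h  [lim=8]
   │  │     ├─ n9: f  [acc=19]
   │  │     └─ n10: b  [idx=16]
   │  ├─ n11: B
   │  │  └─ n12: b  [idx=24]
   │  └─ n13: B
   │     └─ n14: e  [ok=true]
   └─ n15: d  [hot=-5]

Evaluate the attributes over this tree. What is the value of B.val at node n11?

1. n2.depth = "zu"  ["zu"]
2. n2.cnt = false  [false]
3. n2.val = -1  [-1]
4. n4.ok = 0  [0]
5. n5.ok = true  [terminal]
6. n6.acc = 22  [terminal]
7. n4.lab = true  [C.ok > -1]
8. n4.key = true  [f.acc > 21]
9. n4.pre = true  [e.ok == true]
10. n8.lim = 8  [terminal]
11. n9.acc = 19  [terminal]
12. n10.idx = 16  [terminal]
13. n7.off = "yp"  ["yp"]
14. n7.sig = -3  [f.acc + b.idx - 38]
15. n7.mk = "zn"  ["zn"]
16. n7.pre = -7  [h.lim * -2 + 9]
17. n3.off = "znr"  [S₁.mk ++ "r"]
18. n3.sig = 22  [(if C.key then S₁.sig else S₁.pre) + 25]
19. n3.mk = "vyp"  ["v" ++ S₁.off]
20. n3.pre = 25  [25]
21. n11.depth = "u"  [if B₀.cnt then S.mk else "u"]
22. n11.cnt = false  [B₀.val > -1]
23. n11.val = 12  [S.sig + S.pre - 35]
24. n12.idx = 24  [terminal]
25. n11.off = false  [false]
26. n13.depth = "um"  ["um"]
27. n13.cnt = true  [B₀.cnt == false]
28. n13.val = -4  [S.pre * -1 + 21]
29. n14.ok = true  [terminal]
30. n13.off = true  [e.ok == true]
31. n2.off = true  [B₁.off == false]
32. n15.hot = -5  [terminal]
33. n1.off = "vq"  ["vq"]
34. n1.sig = -5  [d.hot]
35. n1.mk = "qz"  ["qz"]
36. n1.pre = 8  [d.hot + 13]
37. n0.off = "vqn"  [S₁.off ++ "n"]
38. n0.sig = 23  [S₁.sig * -1 + 18]
39. n0.mk = "qzy"  [S₁.mk ++ "y"]
40. n0.pre = -5  [len(S₁.off) - 7]

12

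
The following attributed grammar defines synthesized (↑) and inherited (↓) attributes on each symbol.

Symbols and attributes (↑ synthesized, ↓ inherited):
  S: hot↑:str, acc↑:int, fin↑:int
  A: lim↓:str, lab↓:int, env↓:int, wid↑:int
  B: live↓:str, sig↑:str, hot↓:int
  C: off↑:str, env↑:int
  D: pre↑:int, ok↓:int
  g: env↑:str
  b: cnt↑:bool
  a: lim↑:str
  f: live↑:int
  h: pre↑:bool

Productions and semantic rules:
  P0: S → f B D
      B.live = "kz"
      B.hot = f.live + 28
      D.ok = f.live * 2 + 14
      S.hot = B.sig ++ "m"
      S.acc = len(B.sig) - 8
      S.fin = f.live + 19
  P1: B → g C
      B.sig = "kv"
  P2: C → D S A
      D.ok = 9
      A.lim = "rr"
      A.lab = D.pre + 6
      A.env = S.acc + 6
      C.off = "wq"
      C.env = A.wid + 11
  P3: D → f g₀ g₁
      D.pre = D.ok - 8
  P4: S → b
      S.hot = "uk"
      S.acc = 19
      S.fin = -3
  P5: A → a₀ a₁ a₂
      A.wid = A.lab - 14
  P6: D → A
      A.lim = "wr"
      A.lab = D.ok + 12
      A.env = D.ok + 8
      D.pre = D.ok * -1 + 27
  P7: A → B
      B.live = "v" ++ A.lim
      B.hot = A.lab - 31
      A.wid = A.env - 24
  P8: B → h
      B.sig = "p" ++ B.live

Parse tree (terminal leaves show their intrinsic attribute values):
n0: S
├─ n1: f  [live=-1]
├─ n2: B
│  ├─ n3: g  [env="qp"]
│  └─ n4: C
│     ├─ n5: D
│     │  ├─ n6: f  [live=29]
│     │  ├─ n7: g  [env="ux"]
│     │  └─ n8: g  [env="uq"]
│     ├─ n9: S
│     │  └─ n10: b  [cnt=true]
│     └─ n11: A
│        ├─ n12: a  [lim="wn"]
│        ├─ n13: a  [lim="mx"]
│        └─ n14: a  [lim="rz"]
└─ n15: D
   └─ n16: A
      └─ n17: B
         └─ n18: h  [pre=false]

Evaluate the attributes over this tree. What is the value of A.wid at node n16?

-4

1. n1.live = -1  [terminal]
2. n2.live = "kz"  ["kz"]
3. n2.hot = 27  [f.live + 28]
4. n3.env = "qp"  [terminal]
5. n5.ok = 9  [9]
6. n6.live = 29  [terminal]
7. n7.env = "ux"  [terminal]
8. n8.env = "uq"  [terminal]
9. n5.pre = 1  [D.ok - 8]
10. n10.cnt = true  [terminal]
11. n9.hot = "uk"  ["uk"]
12. n9.acc = 19  [19]
13. n9.fin = -3  [-3]
14. n11.lim = "rr"  ["rr"]
15. n11.lab = 7  [D.pre + 6]
16. n11.env = 25  [S.acc + 6]
17. n12.lim = "wn"  [terminal]
18. n13.lim = "mx"  [terminal]
19. n14.lim = "rz"  [terminal]
20. n11.wid = -7  [A.lab - 14]
21. n4.off = "wq"  ["wq"]
22. n4.env = 4  [A.wid + 11]
23. n2.sig = "kv"  ["kv"]
24. n15.ok = 12  [f.live * 2 + 14]
25. n16.lim = "wr"  ["wr"]
26. n16.lab = 24  [D.ok + 12]
27. n16.env = 20  [D.ok + 8]
28. n17.live = "vwr"  ["v" ++ A.lim]
29. n17.hot = -7  [A.lab - 31]
30. n18.pre = false  [terminal]
31. n17.sig = "pvwr"  ["p" ++ B.live]
32. n16.wid = -4  [A.env - 24]
33. n15.pre = 15  [D.ok * -1 + 27]
34. n0.hot = "kvm"  [B.sig ++ "m"]
35. n0.acc = -6  [len(B.sig) - 8]
36. n0.fin = 18  [f.live + 19]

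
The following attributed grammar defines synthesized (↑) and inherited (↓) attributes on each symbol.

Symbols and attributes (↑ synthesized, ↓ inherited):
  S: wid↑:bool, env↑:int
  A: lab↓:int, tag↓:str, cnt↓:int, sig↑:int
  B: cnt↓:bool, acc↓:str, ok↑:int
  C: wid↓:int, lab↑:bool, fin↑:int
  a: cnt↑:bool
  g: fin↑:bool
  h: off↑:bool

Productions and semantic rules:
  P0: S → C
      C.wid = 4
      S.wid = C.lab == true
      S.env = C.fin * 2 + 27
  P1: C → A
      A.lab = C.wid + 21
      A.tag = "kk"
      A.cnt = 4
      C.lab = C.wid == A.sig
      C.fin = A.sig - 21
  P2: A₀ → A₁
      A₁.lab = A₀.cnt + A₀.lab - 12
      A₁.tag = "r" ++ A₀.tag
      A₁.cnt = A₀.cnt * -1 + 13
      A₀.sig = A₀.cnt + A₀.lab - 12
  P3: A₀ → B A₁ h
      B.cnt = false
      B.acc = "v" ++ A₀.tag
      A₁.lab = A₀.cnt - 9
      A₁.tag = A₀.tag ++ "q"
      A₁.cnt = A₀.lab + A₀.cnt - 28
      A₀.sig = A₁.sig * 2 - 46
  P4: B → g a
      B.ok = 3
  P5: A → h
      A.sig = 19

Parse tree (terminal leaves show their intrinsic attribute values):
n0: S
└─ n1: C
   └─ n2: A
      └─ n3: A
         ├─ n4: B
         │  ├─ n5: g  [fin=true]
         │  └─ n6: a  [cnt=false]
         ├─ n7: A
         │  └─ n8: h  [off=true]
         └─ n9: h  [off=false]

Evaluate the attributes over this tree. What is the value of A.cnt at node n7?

-2

1. n1.wid = 4  [4]
2. n2.lab = 25  [C.wid + 21]
3. n2.tag = "kk"  ["kk"]
4. n2.cnt = 4  [4]
5. n3.lab = 17  [A₀.cnt + A₀.lab - 12]
6. n3.tag = "rkk"  ["r" ++ A₀.tag]
7. n3.cnt = 9  [A₀.cnt * -1 + 13]
8. n4.cnt = false  [false]
9. n4.acc = "vrkk"  ["v" ++ A₀.tag]
10. n5.fin = true  [terminal]
11. n6.cnt = false  [terminal]
12. n4.ok = 3  [3]
13. n7.lab = 0  [A₀.cnt - 9]
14. n7.tag = "rkkq"  [A₀.tag ++ "q"]
15. n7.cnt = -2  [A₀.lab + A₀.cnt - 28]
16. n8.off = true  [terminal]
17. n7.sig = 19  [19]
18. n9.off = false  [terminal]
19. n3.sig = -8  [A₁.sig * 2 - 46]
20. n2.sig = 17  [A₀.cnt + A₀.lab - 12]
21. n1.lab = false  [C.wid == A.sig]
22. n1.fin = -4  [A.sig - 21]
23. n0.wid = false  [C.lab == true]
24. n0.env = 19  [C.fin * 2 + 27]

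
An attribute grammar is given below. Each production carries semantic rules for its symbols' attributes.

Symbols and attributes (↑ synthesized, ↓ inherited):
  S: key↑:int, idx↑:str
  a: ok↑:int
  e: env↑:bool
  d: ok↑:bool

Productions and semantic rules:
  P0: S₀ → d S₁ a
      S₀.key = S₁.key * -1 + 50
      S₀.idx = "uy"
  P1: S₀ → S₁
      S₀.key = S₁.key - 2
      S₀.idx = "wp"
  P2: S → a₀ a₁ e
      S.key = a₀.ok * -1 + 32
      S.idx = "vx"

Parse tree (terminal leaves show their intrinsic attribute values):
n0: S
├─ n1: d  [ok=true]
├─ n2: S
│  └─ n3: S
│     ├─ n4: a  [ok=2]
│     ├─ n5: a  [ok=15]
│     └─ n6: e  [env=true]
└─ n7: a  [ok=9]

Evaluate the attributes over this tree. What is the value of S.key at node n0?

1. n1.ok = true  [terminal]
2. n4.ok = 2  [terminal]
3. n5.ok = 15  [terminal]
4. n6.env = true  [terminal]
5. n3.key = 30  [a₀.ok * -1 + 32]
6. n3.idx = "vx"  ["vx"]
7. n2.key = 28  [S₁.key - 2]
8. n2.idx = "wp"  ["wp"]
9. n7.ok = 9  [terminal]
10. n0.key = 22  [S₁.key * -1 + 50]
11. n0.idx = "uy"  ["uy"]

22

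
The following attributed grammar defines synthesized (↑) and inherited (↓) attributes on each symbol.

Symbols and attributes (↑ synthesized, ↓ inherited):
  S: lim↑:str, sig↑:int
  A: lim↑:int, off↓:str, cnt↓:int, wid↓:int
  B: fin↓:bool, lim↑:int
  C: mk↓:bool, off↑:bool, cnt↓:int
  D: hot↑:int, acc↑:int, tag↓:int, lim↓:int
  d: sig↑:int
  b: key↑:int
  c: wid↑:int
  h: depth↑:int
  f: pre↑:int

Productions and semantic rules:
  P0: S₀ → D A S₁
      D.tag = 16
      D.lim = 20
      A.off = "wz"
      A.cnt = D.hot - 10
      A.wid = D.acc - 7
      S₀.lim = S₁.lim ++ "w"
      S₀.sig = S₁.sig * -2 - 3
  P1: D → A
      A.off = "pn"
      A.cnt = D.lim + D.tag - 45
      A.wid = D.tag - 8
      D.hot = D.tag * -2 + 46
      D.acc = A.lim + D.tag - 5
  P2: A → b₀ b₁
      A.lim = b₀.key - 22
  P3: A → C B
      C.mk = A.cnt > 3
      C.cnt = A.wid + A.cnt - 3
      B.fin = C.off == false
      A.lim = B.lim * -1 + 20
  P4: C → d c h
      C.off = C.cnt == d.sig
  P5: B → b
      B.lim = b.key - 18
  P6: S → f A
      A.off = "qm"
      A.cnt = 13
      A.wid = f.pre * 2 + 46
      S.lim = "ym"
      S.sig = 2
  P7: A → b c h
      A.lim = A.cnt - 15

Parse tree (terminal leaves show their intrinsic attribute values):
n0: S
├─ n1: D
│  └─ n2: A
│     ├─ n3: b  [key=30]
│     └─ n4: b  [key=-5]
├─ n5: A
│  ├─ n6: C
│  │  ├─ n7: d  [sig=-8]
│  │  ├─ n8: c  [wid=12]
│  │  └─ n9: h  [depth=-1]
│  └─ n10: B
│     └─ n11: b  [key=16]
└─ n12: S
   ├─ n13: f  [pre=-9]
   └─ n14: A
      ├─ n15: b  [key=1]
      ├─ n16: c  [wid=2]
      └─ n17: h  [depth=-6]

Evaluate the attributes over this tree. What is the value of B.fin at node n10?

1. n1.tag = 16  [16]
2. n1.lim = 20  [20]
3. n2.off = "pn"  ["pn"]
4. n2.cnt = -9  [D.lim + D.tag - 45]
5. n2.wid = 8  [D.tag - 8]
6. n3.key = 30  [terminal]
7. n4.key = -5  [terminal]
8. n2.lim = 8  [b₀.key - 22]
9. n1.hot = 14  [D.tag * -2 + 46]
10. n1.acc = 19  [A.lim + D.tag - 5]
11. n5.off = "wz"  ["wz"]
12. n5.cnt = 4  [D.hot - 10]
13. n5.wid = 12  [D.acc - 7]
14. n6.mk = true  [A.cnt > 3]
15. n6.cnt = 13  [A.wid + A.cnt - 3]
16. n7.sig = -8  [terminal]
17. n8.wid = 12  [terminal]
18. n9.depth = -1  [terminal]
19. n6.off = false  [C.cnt == d.sig]
20. n10.fin = true  [C.off == false]
21. n11.key = 16  [terminal]
22. n10.lim = -2  [b.key - 18]
23. n5.lim = 22  [B.lim * -1 + 20]
24. n13.pre = -9  [terminal]
25. n14.off = "qm"  ["qm"]
26. n14.cnt = 13  [13]
27. n14.wid = 28  [f.pre * 2 + 46]
28. n15.key = 1  [terminal]
29. n16.wid = 2  [terminal]
30. n17.depth = -6  [terminal]
31. n14.lim = -2  [A.cnt - 15]
32. n12.lim = "ym"  ["ym"]
33. n12.sig = 2  [2]
34. n0.lim = "ymw"  [S₁.lim ++ "w"]
35. n0.sig = -7  [S₁.sig * -2 - 3]

true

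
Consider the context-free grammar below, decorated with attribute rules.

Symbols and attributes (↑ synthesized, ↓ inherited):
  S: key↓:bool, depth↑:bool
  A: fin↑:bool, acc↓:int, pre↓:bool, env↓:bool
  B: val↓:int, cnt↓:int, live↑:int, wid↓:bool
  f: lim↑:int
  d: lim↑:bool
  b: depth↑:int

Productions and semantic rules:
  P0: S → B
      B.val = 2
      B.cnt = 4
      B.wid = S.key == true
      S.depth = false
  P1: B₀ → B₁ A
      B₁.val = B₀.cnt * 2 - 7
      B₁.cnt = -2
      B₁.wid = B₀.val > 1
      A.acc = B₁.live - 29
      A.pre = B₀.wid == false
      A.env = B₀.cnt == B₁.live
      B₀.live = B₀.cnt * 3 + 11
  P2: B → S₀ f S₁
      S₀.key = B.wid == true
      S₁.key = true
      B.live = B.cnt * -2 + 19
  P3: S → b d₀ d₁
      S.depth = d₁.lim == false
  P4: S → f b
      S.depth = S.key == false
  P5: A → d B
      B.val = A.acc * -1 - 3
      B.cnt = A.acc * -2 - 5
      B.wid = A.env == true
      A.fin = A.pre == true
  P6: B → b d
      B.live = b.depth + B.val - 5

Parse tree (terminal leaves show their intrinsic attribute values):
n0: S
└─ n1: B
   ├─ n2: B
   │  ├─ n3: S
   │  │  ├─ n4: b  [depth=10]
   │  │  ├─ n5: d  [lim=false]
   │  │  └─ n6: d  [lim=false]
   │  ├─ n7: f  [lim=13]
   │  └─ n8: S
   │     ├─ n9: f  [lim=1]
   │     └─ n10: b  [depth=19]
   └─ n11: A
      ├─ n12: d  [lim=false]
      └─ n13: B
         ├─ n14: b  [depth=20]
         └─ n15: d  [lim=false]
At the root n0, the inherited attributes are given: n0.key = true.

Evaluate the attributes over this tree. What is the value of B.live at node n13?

18

1. n0.key = true  [given at root]
2. n1.val = 2  [2]
3. n1.cnt = 4  [4]
4. n1.wid = true  [S.key == true]
5. n2.val = 1  [B₀.cnt * 2 - 7]
6. n2.cnt = -2  [-2]
7. n2.wid = true  [B₀.val > 1]
8. n3.key = true  [B.wid == true]
9. n4.depth = 10  [terminal]
10. n5.lim = false  [terminal]
11. n6.lim = false  [terminal]
12. n3.depth = true  [d₁.lim == false]
13. n7.lim = 13  [terminal]
14. n8.key = true  [true]
15. n9.lim = 1  [terminal]
16. n10.depth = 19  [terminal]
17. n8.depth = false  [S.key == false]
18. n2.live = 23  [B.cnt * -2 + 19]
19. n11.acc = -6  [B₁.live - 29]
20. n11.pre = false  [B₀.wid == false]
21. n11.env = false  [B₀.cnt == B₁.live]
22. n12.lim = false  [terminal]
23. n13.val = 3  [A.acc * -1 - 3]
24. n13.cnt = 7  [A.acc * -2 - 5]
25. n13.wid = false  [A.env == true]
26. n14.depth = 20  [terminal]
27. n15.lim = false  [terminal]
28. n13.live = 18  [b.depth + B.val - 5]
29. n11.fin = false  [A.pre == true]
30. n1.live = 23  [B₀.cnt * 3 + 11]
31. n0.depth = false  [false]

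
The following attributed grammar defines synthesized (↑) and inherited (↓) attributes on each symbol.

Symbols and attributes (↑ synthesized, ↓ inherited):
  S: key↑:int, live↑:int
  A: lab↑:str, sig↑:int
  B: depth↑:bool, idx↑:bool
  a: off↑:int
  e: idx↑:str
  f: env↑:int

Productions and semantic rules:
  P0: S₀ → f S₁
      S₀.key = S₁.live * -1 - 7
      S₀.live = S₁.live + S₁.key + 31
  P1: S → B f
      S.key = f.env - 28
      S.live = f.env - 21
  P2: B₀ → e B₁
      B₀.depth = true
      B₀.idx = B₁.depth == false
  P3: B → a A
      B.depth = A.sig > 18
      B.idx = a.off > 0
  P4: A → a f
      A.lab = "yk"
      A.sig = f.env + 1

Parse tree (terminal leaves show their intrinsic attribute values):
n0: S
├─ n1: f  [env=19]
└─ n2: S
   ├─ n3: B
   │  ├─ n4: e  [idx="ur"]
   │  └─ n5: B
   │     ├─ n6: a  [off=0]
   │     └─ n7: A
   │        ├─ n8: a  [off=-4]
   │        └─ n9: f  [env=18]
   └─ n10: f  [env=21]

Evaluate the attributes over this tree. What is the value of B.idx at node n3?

false

1. n1.env = 19  [terminal]
2. n4.idx = "ur"  [terminal]
3. n6.off = 0  [terminal]
4. n8.off = -4  [terminal]
5. n9.env = 18  [terminal]
6. n7.lab = "yk"  ["yk"]
7. n7.sig = 19  [f.env + 1]
8. n5.depth = true  [A.sig > 18]
9. n5.idx = false  [a.off > 0]
10. n3.depth = true  [true]
11. n3.idx = false  [B₁.depth == false]
12. n10.env = 21  [terminal]
13. n2.key = -7  [f.env - 28]
14. n2.live = 0  [f.env - 21]
15. n0.key = -7  [S₁.live * -1 - 7]
16. n0.live = 24  [S₁.live + S₁.key + 31]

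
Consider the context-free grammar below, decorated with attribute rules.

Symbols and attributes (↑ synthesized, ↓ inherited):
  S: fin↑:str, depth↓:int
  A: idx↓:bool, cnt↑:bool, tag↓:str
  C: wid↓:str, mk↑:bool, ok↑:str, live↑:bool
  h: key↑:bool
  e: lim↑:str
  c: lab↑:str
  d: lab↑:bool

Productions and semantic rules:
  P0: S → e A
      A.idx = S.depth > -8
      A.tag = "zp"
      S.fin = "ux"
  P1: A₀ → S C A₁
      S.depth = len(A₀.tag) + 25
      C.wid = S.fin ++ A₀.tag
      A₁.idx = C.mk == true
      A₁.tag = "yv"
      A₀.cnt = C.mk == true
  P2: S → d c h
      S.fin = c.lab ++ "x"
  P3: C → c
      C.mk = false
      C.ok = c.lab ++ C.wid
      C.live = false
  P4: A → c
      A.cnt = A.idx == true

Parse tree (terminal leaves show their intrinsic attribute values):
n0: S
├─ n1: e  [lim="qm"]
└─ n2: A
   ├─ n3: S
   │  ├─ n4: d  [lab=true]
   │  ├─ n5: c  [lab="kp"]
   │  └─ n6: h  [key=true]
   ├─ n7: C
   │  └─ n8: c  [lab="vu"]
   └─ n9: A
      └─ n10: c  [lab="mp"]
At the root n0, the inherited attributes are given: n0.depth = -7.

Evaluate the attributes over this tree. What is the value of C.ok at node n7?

"vukpxzp"

1. n0.depth = -7  [given at root]
2. n1.lim = "qm"  [terminal]
3. n2.idx = true  [S.depth > -8]
4. n2.tag = "zp"  ["zp"]
5. n3.depth = 27  [len(A₀.tag) + 25]
6. n4.lab = true  [terminal]
7. n5.lab = "kp"  [terminal]
8. n6.key = true  [terminal]
9. n3.fin = "kpx"  [c.lab ++ "x"]
10. n7.wid = "kpxzp"  [S.fin ++ A₀.tag]
11. n8.lab = "vu"  [terminal]
12. n7.mk = false  [false]
13. n7.ok = "vukpxzp"  [c.lab ++ C.wid]
14. n7.live = false  [false]
15. n9.idx = false  [C.mk == true]
16. n9.tag = "yv"  ["yv"]
17. n10.lab = "mp"  [terminal]
18. n9.cnt = false  [A.idx == true]
19. n2.cnt = false  [C.mk == true]
20. n0.fin = "ux"  ["ux"]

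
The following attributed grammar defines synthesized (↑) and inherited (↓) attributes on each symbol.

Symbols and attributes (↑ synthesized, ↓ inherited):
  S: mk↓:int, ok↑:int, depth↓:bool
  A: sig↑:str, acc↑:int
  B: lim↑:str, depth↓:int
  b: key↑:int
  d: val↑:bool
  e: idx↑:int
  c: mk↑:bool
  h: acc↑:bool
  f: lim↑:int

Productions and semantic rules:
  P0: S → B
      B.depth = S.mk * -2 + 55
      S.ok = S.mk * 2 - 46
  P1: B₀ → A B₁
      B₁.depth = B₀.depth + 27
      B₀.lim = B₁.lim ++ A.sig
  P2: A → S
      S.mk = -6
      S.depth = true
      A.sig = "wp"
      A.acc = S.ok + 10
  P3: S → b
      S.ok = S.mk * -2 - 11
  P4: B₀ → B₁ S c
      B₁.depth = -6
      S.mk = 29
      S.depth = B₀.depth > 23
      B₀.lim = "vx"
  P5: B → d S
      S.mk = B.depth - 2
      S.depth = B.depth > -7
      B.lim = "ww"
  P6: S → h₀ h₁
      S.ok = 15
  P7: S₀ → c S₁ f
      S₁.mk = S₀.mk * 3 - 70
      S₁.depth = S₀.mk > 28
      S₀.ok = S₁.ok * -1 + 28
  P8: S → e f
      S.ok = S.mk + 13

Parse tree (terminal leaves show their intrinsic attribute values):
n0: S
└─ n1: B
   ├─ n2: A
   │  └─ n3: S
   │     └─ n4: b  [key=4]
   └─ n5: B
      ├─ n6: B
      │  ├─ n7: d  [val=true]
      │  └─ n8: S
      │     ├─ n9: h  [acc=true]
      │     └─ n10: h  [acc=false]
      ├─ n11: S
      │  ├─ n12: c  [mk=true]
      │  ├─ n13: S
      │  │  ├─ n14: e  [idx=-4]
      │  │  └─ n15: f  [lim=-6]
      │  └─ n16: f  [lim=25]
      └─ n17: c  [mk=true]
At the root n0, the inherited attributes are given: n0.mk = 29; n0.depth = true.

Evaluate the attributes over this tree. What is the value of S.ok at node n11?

1. n0.mk = 29  [given at root]
2. n0.depth = true  [given at root]
3. n1.depth = -3  [S.mk * -2 + 55]
4. n3.mk = -6  [-6]
5. n3.depth = true  [true]
6. n4.key = 4  [terminal]
7. n3.ok = 1  [S.mk * -2 - 11]
8. n2.sig = "wp"  ["wp"]
9. n2.acc = 11  [S.ok + 10]
10. n5.depth = 24  [B₀.depth + 27]
11. n6.depth = -6  [-6]
12. n7.val = true  [terminal]
13. n8.mk = -8  [B.depth - 2]
14. n8.depth = true  [B.depth > -7]
15. n9.acc = true  [terminal]
16. n10.acc = false  [terminal]
17. n8.ok = 15  [15]
18. n6.lim = "ww"  ["ww"]
19. n11.mk = 29  [29]
20. n11.depth = true  [B₀.depth > 23]
21. n12.mk = true  [terminal]
22. n13.mk = 17  [S₀.mk * 3 - 70]
23. n13.depth = true  [S₀.mk > 28]
24. n14.idx = -4  [terminal]
25. n15.lim = -6  [terminal]
26. n13.ok = 30  [S.mk + 13]
27. n16.lim = 25  [terminal]
28. n11.ok = -2  [S₁.ok * -1 + 28]
29. n17.mk = true  [terminal]
30. n5.lim = "vx"  ["vx"]
31. n1.lim = "vxwp"  [B₁.lim ++ A.sig]
32. n0.ok = 12  [S.mk * 2 - 46]

-2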